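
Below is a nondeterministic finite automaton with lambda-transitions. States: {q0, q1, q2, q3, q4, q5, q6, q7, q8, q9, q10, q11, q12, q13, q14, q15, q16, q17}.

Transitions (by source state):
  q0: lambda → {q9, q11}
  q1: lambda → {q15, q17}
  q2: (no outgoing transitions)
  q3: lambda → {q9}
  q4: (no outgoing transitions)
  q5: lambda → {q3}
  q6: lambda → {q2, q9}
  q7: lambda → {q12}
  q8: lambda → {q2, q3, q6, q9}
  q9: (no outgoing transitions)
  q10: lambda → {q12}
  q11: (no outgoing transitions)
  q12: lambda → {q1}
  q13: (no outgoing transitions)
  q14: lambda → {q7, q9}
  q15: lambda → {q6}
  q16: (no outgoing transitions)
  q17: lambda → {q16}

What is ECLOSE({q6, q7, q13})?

{q1, q2, q6, q7, q9, q12, q13, q15, q16, q17}

Start with {q6, q7, q13}.
From q6 via lambda: add q2, q9.
From q7 via lambda: add q12.
From q12 via lambda: add q1.
From q1 via lambda: add q15, q17.
From q17 via lambda: add q16.
No new states can be added; the closed set is {q1, q2, q6, q7, q9, q12, q13, q15, q16, q17}.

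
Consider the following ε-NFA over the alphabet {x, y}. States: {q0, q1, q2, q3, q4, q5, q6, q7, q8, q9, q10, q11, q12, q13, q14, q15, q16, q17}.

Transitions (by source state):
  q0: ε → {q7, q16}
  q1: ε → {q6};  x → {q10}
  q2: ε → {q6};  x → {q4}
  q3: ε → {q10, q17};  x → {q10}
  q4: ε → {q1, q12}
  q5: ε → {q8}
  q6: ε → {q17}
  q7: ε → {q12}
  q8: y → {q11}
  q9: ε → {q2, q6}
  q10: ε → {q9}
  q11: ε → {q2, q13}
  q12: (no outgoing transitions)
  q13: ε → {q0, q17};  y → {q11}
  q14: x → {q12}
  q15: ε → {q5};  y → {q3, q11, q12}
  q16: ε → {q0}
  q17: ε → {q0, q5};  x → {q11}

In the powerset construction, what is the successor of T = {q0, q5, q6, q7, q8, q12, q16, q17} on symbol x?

{q0, q2, q5, q6, q7, q8, q11, q12, q13, q16, q17}

q17 on x → {q11}.
No x-transition from q0, q5, q6, q7, q8, q12, q16.
Union after reading x: {q11}.
Now take the ε-closure:
From q11 via ε: add q2, q13.
From q2 via ε: add q6.
From q13 via ε: add q0, q17.
From q0 via ε: add q7, q16.
From q17 via ε: add q5.
From q5 via ε: add q8.
From q7 via ε: add q12.
No new states can be added; the closed set is {q0, q2, q5, q6, q7, q8, q11, q12, q13, q16, q17}.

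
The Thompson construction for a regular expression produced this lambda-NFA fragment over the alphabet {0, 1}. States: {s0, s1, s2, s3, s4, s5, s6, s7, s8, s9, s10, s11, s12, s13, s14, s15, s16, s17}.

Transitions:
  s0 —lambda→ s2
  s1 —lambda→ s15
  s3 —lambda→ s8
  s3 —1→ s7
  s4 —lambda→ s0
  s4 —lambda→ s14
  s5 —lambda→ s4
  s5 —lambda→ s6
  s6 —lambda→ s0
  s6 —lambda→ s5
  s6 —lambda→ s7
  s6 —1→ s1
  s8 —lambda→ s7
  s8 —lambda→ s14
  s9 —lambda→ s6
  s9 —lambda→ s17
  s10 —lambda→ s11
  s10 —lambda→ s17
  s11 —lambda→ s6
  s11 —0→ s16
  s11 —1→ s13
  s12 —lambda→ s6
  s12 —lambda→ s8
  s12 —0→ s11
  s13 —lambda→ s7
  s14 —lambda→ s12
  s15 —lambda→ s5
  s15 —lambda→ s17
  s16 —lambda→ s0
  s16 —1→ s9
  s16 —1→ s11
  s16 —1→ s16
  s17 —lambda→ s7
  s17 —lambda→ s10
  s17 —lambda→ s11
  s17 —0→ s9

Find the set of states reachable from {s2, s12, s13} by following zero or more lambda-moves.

Start with {s2, s12, s13}.
From s12 via lambda: add s6, s8.
From s13 via lambda: add s7.
From s6 via lambda: add s0, s5.
From s8 via lambda: add s14.
From s5 via lambda: add s4.
No new states can be added; the closed set is {s0, s2, s4, s5, s6, s7, s8, s12, s13, s14}.

{s0, s2, s4, s5, s6, s7, s8, s12, s13, s14}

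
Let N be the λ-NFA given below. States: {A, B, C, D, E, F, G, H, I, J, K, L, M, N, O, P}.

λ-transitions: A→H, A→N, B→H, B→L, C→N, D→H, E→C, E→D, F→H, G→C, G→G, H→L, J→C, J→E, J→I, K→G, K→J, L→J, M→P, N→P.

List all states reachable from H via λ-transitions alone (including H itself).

{C, D, E, H, I, J, L, N, P}

Start with {H}.
From H via λ: add L.
From L via λ: add J.
From J via λ: add C, E, I.
From C via λ: add N.
From E via λ: add D.
From N via λ: add P.
No new states can be added; the closed set is {C, D, E, H, I, J, L, N, P}.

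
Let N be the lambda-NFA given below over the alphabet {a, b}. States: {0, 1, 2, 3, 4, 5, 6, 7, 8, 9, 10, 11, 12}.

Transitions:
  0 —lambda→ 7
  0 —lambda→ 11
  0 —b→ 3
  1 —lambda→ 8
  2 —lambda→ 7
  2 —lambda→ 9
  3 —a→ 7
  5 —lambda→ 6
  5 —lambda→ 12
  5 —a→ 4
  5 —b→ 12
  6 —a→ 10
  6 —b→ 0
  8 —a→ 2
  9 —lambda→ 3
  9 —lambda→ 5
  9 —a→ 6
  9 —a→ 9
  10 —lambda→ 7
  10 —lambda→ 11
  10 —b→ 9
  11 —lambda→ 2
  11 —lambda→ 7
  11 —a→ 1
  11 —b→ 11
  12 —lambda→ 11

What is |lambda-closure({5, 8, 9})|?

9

Start with {5, 8, 9}.
From 5 via lambda: add 6, 12.
From 9 via lambda: add 3.
From 12 via lambda: add 11.
From 11 via lambda: add 2, 7.
lambda-closure = {2, 3, 5, 6, 7, 8, 9, 11, 12}, which has 9 states.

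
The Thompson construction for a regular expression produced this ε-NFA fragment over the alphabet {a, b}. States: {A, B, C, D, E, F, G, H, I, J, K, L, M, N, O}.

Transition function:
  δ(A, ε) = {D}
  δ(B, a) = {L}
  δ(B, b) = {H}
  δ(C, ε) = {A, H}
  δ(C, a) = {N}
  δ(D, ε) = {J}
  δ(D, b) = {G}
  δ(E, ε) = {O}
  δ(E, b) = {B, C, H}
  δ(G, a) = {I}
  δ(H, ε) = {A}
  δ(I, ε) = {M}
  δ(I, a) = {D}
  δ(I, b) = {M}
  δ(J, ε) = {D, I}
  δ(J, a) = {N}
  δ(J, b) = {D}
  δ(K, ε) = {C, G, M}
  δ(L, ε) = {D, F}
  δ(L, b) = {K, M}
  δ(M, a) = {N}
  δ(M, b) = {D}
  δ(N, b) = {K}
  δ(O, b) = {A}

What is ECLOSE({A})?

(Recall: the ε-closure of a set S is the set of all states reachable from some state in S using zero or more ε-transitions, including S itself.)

{A, D, I, J, M}

Start with {A}.
From A via ε: add D.
From D via ε: add J.
From J via ε: add I.
From I via ε: add M.
No new states can be added; the closed set is {A, D, I, J, M}.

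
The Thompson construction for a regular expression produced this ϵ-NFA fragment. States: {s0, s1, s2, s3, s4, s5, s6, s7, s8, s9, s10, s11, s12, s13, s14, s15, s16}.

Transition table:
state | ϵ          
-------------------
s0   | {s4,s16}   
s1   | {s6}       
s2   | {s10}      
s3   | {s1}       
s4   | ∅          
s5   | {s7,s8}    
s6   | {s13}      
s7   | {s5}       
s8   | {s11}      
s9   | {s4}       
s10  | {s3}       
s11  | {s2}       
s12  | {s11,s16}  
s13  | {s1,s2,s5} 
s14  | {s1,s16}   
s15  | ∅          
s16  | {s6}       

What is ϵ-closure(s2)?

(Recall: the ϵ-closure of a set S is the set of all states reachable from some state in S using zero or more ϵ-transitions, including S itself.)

Start with {s2}.
From s2 via ϵ: add s10.
From s10 via ϵ: add s3.
From s3 via ϵ: add s1.
From s1 via ϵ: add s6.
From s6 via ϵ: add s13.
From s13 via ϵ: add s5.
From s5 via ϵ: add s7, s8.
From s8 via ϵ: add s11.
No new states can be added; the closed set is {s1, s2, s3, s5, s6, s7, s8, s10, s11, s13}.

{s1, s2, s3, s5, s6, s7, s8, s10, s11, s13}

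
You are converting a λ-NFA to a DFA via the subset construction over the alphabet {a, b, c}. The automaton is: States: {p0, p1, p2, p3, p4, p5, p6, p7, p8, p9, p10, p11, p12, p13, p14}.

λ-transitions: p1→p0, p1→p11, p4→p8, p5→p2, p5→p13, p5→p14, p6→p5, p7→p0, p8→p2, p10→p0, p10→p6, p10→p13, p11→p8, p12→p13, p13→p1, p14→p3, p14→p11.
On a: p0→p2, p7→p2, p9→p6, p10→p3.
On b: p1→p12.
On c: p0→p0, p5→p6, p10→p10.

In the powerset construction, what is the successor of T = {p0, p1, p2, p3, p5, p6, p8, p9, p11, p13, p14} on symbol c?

p0 on c → {p0}.
p5 on c → {p6}.
No c-transition from p1, p2, p3, p6, p8, p9, p11, p13, p14.
Union after reading c: {p0, p6}.
Now take the λ-closure:
From p6 via λ: add p5.
From p5 via λ: add p2, p13, p14.
From p13 via λ: add p1.
From p14 via λ: add p3, p11.
From p11 via λ: add p8.
No new states can be added; the closed set is {p0, p1, p2, p3, p5, p6, p8, p11, p13, p14}.

{p0, p1, p2, p3, p5, p6, p8, p11, p13, p14}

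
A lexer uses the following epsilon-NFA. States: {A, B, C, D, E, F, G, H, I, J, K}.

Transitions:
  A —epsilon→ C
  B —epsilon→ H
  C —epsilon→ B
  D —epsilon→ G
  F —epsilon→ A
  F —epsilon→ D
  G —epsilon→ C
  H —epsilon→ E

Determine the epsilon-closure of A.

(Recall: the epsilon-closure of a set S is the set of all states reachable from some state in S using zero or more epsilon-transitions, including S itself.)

Start with {A}.
From A via epsilon: add C.
From C via epsilon: add B.
From B via epsilon: add H.
From H via epsilon: add E.
No new states can be added; the closed set is {A, B, C, E, H}.

{A, B, C, E, H}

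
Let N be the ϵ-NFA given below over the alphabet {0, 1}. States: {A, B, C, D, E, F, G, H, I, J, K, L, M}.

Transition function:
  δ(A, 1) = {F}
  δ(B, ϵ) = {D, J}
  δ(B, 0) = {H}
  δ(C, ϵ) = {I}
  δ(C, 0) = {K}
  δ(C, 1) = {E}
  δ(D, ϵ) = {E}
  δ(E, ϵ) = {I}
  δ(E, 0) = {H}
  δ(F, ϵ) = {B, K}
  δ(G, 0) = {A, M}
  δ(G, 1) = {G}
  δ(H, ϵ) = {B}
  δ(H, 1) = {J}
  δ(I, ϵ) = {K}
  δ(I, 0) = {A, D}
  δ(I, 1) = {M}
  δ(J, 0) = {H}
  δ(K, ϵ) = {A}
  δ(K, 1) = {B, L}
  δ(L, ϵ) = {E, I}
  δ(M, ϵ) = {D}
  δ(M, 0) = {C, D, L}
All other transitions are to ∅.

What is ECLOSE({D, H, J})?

Start with {D, H, J}.
From D via ϵ: add E.
From H via ϵ: add B.
From E via ϵ: add I.
From I via ϵ: add K.
From K via ϵ: add A.
No new states can be added; the closed set is {A, B, D, E, H, I, J, K}.

{A, B, D, E, H, I, J, K}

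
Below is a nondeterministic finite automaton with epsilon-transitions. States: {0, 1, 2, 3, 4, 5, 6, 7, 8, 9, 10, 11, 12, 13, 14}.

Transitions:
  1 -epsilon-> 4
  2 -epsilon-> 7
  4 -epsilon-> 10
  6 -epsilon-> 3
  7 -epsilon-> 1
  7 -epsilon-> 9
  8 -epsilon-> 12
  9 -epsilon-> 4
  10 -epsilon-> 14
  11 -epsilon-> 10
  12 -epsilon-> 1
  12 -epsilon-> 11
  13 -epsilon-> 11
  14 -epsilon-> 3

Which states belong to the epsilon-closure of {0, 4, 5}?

{0, 3, 4, 5, 10, 14}

Start with {0, 4, 5}.
From 4 via epsilon: add 10.
From 10 via epsilon: add 14.
From 14 via epsilon: add 3.
No new states can be added; the closed set is {0, 3, 4, 5, 10, 14}.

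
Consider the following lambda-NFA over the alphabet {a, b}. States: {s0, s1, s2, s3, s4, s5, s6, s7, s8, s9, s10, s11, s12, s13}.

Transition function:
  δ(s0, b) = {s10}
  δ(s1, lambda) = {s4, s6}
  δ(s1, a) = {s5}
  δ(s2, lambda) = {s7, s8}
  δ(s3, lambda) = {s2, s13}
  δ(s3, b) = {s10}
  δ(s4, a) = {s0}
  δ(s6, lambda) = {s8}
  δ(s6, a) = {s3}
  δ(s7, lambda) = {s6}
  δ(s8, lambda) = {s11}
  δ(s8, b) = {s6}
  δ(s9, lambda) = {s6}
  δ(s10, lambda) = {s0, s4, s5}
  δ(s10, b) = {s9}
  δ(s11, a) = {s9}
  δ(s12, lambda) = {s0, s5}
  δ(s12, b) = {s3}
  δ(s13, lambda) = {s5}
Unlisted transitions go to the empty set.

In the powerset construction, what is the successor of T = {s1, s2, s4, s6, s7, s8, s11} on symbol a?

{s0, s2, s3, s5, s6, s7, s8, s9, s11, s13}

s1 on a → {s5}.
s4 on a → {s0}.
s6 on a → {s3}.
s11 on a → {s9}.
No a-transition from s2, s7, s8.
Union after reading a: {s0, s3, s5, s9}.
Now take the lambda-closure:
From s3 via lambda: add s2, s13.
From s9 via lambda: add s6.
From s2 via lambda: add s7, s8.
From s8 via lambda: add s11.
No new states can be added; the closed set is {s0, s2, s3, s5, s6, s7, s8, s9, s11, s13}.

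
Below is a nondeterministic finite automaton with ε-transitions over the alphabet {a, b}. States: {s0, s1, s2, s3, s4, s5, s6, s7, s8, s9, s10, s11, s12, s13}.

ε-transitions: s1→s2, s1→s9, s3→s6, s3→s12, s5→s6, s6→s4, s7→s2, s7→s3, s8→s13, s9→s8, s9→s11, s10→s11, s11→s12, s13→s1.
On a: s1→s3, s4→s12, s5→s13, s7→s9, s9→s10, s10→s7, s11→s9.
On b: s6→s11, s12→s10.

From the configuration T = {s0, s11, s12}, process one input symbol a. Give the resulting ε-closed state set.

s11 on a → {s9}.
No a-transition from s0, s12.
Union after reading a: {s9}.
Now take the ε-closure:
From s9 via ε: add s8, s11.
From s8 via ε: add s13.
From s11 via ε: add s12.
From s13 via ε: add s1.
From s1 via ε: add s2.
No new states can be added; the closed set is {s1, s2, s8, s9, s11, s12, s13}.

{s1, s2, s8, s9, s11, s12, s13}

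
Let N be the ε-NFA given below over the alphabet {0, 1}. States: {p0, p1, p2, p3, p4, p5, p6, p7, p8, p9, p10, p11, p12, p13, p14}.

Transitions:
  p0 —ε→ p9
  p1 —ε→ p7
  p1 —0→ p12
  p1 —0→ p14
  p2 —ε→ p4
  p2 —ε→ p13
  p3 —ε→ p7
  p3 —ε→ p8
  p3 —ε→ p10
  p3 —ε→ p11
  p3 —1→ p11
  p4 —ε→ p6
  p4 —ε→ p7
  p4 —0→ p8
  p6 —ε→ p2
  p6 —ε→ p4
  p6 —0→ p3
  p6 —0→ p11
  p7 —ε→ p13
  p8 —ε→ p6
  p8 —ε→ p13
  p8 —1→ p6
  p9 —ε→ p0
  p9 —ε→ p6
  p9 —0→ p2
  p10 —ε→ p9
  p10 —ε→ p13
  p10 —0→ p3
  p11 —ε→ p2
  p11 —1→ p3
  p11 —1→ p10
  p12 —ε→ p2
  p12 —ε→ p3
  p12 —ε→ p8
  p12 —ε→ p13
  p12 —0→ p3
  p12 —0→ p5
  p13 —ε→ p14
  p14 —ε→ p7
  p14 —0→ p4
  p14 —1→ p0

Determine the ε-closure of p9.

Start with {p9}.
From p9 via ε: add p0, p6.
From p6 via ε: add p2, p4.
From p2 via ε: add p13.
From p4 via ε: add p7.
From p13 via ε: add p14.
No new states can be added; the closed set is {p0, p2, p4, p6, p7, p9, p13, p14}.

{p0, p2, p4, p6, p7, p9, p13, p14}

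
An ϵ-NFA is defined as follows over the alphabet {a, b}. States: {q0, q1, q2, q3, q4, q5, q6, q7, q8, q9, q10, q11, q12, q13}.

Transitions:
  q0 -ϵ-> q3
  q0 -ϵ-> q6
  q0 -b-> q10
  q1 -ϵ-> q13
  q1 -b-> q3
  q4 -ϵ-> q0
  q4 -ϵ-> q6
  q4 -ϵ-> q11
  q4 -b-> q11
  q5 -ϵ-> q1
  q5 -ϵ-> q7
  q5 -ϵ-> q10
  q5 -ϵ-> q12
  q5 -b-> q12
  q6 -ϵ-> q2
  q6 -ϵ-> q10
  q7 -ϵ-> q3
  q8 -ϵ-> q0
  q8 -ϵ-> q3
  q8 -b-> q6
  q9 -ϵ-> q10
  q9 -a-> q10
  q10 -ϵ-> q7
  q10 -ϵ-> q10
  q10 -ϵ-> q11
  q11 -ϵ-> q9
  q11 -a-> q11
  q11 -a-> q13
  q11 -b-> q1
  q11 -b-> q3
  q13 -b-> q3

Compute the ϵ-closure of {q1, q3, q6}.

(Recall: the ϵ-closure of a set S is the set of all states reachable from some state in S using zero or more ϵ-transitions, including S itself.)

{q1, q2, q3, q6, q7, q9, q10, q11, q13}

Start with {q1, q3, q6}.
From q1 via ϵ: add q13.
From q6 via ϵ: add q2, q10.
From q10 via ϵ: add q7, q11.
From q11 via ϵ: add q9.
No new states can be added; the closed set is {q1, q2, q3, q6, q7, q9, q10, q11, q13}.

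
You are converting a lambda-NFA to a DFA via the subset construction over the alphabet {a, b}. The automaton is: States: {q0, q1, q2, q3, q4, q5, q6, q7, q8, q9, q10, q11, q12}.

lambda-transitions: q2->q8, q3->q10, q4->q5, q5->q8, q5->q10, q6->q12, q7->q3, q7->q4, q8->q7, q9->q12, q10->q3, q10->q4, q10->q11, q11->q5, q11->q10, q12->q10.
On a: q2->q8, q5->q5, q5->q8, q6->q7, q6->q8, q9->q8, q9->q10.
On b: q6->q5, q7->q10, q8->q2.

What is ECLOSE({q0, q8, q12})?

{q0, q3, q4, q5, q7, q8, q10, q11, q12}

Start with {q0, q8, q12}.
From q8 via lambda: add q7.
From q12 via lambda: add q10.
From q7 via lambda: add q3, q4.
From q10 via lambda: add q11.
From q4 via lambda: add q5.
No new states can be added; the closed set is {q0, q3, q4, q5, q7, q8, q10, q11, q12}.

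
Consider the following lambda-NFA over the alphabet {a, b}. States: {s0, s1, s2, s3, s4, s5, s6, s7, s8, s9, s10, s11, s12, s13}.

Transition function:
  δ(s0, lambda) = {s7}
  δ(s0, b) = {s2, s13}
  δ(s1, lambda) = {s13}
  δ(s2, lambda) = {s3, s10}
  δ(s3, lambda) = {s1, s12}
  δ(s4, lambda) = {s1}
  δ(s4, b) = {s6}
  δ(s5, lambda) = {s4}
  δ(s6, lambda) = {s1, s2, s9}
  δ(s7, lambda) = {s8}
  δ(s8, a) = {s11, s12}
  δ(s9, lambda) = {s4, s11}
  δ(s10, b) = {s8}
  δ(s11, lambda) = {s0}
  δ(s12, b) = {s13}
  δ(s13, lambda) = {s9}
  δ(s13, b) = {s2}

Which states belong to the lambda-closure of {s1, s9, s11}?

{s0, s1, s4, s7, s8, s9, s11, s13}

Start with {s1, s9, s11}.
From s1 via lambda: add s13.
From s9 via lambda: add s4.
From s11 via lambda: add s0.
From s0 via lambda: add s7.
From s7 via lambda: add s8.
No new states can be added; the closed set is {s0, s1, s4, s7, s8, s9, s11, s13}.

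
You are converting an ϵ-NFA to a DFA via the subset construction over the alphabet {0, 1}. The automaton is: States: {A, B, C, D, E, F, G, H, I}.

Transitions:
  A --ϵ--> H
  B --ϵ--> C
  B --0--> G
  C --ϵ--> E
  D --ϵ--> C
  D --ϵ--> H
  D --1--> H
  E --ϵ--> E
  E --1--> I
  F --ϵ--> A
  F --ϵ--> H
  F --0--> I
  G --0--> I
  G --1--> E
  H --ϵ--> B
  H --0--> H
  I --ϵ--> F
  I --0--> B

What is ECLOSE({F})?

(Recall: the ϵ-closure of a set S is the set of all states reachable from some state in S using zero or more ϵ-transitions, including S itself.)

Start with {F}.
From F via ϵ: add A, H.
From H via ϵ: add B.
From B via ϵ: add C.
From C via ϵ: add E.
No new states can be added; the closed set is {A, B, C, E, F, H}.

{A, B, C, E, F, H}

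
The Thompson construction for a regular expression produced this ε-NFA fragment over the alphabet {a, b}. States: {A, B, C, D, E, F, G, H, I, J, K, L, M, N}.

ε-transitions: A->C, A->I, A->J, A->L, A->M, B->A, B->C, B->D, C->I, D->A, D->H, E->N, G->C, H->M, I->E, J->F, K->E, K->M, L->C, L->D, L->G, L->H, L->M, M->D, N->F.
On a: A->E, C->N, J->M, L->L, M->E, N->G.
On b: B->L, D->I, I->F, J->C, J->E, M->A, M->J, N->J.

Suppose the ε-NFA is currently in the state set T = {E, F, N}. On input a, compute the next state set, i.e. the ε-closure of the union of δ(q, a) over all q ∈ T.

{C, E, F, G, I, N}

N on a → {G}.
No a-transition from E, F.
Union after reading a: {G}.
Now take the ε-closure:
From G via ε: add C.
From C via ε: add I.
From I via ε: add E.
From E via ε: add N.
From N via ε: add F.
No new states can be added; the closed set is {C, E, F, G, I, N}.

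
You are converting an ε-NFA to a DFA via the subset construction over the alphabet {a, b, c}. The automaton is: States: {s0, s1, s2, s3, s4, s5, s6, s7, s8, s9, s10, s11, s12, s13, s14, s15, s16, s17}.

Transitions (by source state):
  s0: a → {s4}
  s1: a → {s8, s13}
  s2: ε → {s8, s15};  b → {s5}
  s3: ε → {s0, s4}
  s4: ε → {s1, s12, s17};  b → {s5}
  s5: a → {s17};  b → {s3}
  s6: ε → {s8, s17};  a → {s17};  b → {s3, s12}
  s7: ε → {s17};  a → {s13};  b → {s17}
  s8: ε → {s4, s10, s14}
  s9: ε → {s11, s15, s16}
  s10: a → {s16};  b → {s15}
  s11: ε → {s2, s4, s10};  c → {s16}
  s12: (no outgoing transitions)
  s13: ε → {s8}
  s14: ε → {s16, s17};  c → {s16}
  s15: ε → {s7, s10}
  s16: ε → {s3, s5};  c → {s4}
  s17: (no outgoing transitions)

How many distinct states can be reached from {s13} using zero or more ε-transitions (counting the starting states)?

12

Start with {s13}.
From s13 via ε: add s8.
From s8 via ε: add s4, s10, s14.
From s4 via ε: add s1, s12, s17.
From s14 via ε: add s16.
From s16 via ε: add s3, s5.
From s3 via ε: add s0.
ε-closure = {s0, s1, s3, s4, s5, s8, s10, s12, s13, s14, s16, s17}, which has 12 states.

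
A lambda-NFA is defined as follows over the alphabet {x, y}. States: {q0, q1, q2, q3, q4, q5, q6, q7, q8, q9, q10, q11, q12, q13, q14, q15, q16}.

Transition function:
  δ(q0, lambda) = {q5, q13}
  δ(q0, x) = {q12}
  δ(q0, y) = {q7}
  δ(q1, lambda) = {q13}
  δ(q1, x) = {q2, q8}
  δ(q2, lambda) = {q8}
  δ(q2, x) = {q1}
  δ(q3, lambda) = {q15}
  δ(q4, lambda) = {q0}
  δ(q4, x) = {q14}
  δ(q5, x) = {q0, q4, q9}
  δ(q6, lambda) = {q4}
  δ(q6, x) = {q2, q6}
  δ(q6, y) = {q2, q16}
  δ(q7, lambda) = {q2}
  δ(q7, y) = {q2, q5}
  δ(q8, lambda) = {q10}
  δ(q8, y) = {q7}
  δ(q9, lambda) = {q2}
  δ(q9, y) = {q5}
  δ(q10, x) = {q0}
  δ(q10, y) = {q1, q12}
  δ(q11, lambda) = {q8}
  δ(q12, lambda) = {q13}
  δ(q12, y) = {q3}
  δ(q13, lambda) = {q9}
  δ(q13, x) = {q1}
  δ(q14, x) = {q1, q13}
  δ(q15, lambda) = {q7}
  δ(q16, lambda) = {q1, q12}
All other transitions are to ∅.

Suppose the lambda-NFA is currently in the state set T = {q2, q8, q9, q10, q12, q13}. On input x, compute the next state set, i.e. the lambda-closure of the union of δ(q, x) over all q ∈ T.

{q0, q1, q2, q5, q8, q9, q10, q13}

q2 on x → {q1}.
q10 on x → {q0}.
q13 on x → {q1}.
No x-transition from q8, q9, q12.
Union after reading x: {q0, q1}.
Now take the lambda-closure:
From q0 via lambda: add q5, q13.
From q13 via lambda: add q9.
From q9 via lambda: add q2.
From q2 via lambda: add q8.
From q8 via lambda: add q10.
No new states can be added; the closed set is {q0, q1, q2, q5, q8, q9, q10, q13}.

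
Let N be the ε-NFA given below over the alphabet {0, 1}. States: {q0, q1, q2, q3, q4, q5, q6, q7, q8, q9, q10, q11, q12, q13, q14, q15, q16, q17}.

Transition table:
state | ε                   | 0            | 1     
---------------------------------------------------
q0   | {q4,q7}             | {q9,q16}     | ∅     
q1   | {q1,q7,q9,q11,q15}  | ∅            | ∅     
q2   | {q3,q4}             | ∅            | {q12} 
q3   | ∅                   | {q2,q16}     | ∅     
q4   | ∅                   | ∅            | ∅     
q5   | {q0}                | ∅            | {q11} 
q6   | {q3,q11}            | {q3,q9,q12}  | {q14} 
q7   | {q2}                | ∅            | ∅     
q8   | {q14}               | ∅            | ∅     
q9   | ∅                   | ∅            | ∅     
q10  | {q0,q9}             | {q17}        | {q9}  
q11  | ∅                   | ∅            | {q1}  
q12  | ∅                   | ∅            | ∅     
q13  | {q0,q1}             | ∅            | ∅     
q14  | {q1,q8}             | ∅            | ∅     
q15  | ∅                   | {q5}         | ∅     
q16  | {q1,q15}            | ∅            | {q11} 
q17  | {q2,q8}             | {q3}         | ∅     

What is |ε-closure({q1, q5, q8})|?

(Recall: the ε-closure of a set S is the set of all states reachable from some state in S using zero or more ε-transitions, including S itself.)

Start with {q1, q5, q8}.
From q1 via ε: add q7, q9, q11, q15.
From q5 via ε: add q0.
From q8 via ε: add q14.
From q0 via ε: add q4.
From q7 via ε: add q2.
From q2 via ε: add q3.
ε-closure = {q0, q1, q2, q3, q4, q5, q7, q8, q9, q11, q14, q15}, which has 12 states.

12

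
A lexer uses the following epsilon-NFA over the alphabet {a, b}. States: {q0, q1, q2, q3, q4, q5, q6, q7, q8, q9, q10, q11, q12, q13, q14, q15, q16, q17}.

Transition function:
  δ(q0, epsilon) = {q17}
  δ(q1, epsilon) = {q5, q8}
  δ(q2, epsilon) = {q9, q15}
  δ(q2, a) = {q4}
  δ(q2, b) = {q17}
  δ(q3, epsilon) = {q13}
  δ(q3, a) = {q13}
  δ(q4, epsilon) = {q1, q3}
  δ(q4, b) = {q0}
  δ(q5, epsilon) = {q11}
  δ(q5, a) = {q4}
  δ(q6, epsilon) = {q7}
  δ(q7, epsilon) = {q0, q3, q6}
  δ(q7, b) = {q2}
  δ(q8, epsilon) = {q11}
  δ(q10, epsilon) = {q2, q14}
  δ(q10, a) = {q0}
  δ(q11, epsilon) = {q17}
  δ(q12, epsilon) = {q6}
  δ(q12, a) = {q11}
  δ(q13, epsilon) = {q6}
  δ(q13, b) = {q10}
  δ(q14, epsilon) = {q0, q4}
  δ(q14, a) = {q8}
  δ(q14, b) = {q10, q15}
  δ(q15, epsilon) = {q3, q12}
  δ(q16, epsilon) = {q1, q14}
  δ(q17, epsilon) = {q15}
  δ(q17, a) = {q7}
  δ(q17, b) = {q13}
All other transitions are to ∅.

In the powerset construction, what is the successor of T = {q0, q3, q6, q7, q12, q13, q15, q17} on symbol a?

q3 on a → {q13}.
q12 on a → {q11}.
q17 on a → {q7}.
No a-transition from q0, q6, q7, q13, q15.
Union after reading a: {q7, q11, q13}.
Now take the epsilon-closure:
From q7 via epsilon: add q0, q3, q6.
From q11 via epsilon: add q17.
From q17 via epsilon: add q15.
From q15 via epsilon: add q12.
No new states can be added; the closed set is {q0, q3, q6, q7, q11, q12, q13, q15, q17}.

{q0, q3, q6, q7, q11, q12, q13, q15, q17}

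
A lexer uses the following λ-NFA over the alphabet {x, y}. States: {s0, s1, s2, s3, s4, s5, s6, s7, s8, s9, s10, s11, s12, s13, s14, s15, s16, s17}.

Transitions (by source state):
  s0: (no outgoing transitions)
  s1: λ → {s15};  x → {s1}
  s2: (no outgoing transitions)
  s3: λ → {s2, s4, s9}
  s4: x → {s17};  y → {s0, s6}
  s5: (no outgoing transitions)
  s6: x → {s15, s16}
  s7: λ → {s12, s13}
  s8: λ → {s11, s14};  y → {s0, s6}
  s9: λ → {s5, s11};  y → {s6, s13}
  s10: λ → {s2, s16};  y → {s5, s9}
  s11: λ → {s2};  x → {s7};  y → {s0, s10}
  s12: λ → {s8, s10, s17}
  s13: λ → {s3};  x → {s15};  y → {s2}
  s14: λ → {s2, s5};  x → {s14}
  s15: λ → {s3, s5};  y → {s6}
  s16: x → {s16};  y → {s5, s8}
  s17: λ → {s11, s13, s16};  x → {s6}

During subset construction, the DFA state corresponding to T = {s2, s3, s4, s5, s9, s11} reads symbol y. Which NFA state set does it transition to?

{s0, s2, s3, s4, s5, s6, s9, s10, s11, s13, s16}

s4 on y → {s0, s6}.
s9 on y → {s6, s13}.
s11 on y → {s0, s10}.
No y-transition from s2, s3, s5.
Union after reading y: {s0, s6, s10, s13}.
Now take the λ-closure:
From s10 via λ: add s2, s16.
From s13 via λ: add s3.
From s3 via λ: add s4, s9.
From s9 via λ: add s5, s11.
No new states can be added; the closed set is {s0, s2, s3, s4, s5, s6, s9, s10, s11, s13, s16}.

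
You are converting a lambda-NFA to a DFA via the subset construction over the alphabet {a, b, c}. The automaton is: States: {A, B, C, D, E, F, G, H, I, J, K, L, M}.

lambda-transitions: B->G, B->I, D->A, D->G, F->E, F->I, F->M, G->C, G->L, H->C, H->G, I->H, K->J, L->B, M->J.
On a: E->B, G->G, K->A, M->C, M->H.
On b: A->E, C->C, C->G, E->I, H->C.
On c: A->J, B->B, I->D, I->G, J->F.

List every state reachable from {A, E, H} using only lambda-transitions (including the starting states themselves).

Start with {A, E, H}.
From H via lambda: add C, G.
From G via lambda: add L.
From L via lambda: add B.
From B via lambda: add I.
No new states can be added; the closed set is {A, B, C, E, G, H, I, L}.

{A, B, C, E, G, H, I, L}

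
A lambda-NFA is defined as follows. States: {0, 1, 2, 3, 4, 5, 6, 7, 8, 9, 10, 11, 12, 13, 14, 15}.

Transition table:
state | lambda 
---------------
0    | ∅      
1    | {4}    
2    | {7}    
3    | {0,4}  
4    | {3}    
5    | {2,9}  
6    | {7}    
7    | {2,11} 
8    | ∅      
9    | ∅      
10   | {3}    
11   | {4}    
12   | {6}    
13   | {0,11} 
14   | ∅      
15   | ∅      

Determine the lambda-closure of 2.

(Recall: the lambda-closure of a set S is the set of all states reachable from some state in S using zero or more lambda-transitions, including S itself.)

Start with {2}.
From 2 via lambda: add 7.
From 7 via lambda: add 11.
From 11 via lambda: add 4.
From 4 via lambda: add 3.
From 3 via lambda: add 0.
No new states can be added; the closed set is {0, 2, 3, 4, 7, 11}.

{0, 2, 3, 4, 7, 11}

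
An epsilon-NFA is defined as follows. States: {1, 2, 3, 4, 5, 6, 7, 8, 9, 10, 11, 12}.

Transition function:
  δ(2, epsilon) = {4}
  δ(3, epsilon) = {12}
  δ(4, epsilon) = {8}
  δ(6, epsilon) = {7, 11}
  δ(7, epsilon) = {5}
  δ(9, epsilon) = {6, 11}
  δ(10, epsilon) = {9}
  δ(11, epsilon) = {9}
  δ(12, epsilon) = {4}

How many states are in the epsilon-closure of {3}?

Start with {3}.
From 3 via epsilon: add 12.
From 12 via epsilon: add 4.
From 4 via epsilon: add 8.
epsilon-closure = {3, 4, 8, 12}, which has 4 states.

4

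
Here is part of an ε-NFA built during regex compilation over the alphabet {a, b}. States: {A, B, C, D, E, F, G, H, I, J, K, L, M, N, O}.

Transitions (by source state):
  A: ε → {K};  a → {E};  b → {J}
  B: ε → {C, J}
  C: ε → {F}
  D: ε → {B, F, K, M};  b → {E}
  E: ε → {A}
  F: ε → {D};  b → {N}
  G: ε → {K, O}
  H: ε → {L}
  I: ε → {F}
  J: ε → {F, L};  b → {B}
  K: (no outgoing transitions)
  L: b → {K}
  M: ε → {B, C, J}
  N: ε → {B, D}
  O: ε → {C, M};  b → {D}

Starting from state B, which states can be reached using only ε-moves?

Start with {B}.
From B via ε: add C, J.
From C via ε: add F.
From J via ε: add L.
From F via ε: add D.
From D via ε: add K, M.
No new states can be added; the closed set is {B, C, D, F, J, K, L, M}.

{B, C, D, F, J, K, L, M}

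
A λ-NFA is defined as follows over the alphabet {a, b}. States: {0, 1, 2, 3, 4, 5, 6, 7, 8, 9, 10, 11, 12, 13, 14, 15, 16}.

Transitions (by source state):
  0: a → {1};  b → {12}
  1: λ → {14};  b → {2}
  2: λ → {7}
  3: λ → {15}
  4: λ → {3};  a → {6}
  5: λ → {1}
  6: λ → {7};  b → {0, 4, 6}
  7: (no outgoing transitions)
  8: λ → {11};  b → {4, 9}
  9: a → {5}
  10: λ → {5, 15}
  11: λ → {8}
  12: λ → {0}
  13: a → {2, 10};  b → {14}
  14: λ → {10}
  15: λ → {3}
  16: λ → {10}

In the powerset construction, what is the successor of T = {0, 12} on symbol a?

0 on a → {1}.
No a-transition from 12.
Union after reading a: {1}.
Now take the λ-closure:
From 1 via λ: add 14.
From 14 via λ: add 10.
From 10 via λ: add 5, 15.
From 15 via λ: add 3.
No new states can be added; the closed set is {1, 3, 5, 10, 14, 15}.

{1, 3, 5, 10, 14, 15}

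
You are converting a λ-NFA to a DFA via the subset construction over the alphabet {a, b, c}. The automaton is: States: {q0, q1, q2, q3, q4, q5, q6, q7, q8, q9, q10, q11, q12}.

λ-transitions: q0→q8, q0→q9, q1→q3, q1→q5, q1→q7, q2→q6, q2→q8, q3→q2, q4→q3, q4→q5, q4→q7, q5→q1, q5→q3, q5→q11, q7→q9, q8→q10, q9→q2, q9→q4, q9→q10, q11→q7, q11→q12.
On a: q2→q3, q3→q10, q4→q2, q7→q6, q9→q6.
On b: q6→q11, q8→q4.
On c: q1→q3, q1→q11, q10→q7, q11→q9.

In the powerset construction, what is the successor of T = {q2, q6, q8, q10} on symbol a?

{q2, q3, q6, q8, q10}

q2 on a → {q3}.
No a-transition from q6, q8, q10.
Union after reading a: {q3}.
Now take the λ-closure:
From q3 via λ: add q2.
From q2 via λ: add q6, q8.
From q8 via λ: add q10.
No new states can be added; the closed set is {q2, q3, q6, q8, q10}.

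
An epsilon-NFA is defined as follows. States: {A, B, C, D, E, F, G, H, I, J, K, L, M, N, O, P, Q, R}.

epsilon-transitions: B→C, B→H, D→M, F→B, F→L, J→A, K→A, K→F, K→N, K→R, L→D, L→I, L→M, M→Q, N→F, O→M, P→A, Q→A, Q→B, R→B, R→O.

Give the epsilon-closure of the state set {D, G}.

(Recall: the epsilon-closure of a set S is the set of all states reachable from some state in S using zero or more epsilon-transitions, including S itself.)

{A, B, C, D, G, H, M, Q}

Start with {D, G}.
From D via epsilon: add M.
From M via epsilon: add Q.
From Q via epsilon: add A, B.
From B via epsilon: add C, H.
No new states can be added; the closed set is {A, B, C, D, G, H, M, Q}.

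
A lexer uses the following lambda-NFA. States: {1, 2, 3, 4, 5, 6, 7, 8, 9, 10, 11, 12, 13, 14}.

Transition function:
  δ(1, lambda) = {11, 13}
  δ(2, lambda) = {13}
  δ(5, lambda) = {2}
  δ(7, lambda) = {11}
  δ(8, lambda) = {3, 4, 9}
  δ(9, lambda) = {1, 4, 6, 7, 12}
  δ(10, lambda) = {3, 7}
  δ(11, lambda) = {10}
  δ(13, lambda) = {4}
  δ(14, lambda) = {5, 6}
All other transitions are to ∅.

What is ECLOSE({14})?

Start with {14}.
From 14 via lambda: add 5, 6.
From 5 via lambda: add 2.
From 2 via lambda: add 13.
From 13 via lambda: add 4.
No new states can be added; the closed set is {2, 4, 5, 6, 13, 14}.

{2, 4, 5, 6, 13, 14}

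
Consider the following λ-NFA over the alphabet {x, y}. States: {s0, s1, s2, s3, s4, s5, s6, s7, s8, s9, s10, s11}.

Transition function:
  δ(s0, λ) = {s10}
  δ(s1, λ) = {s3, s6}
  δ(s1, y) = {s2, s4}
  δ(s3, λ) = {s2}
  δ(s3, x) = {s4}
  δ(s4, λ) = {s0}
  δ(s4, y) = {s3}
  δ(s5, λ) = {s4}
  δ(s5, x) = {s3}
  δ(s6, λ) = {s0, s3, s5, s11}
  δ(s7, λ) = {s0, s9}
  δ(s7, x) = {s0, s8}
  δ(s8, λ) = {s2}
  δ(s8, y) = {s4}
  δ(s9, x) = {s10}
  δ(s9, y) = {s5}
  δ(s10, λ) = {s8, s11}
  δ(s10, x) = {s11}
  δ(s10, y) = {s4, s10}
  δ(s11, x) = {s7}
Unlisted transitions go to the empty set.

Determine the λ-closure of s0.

{s0, s2, s8, s10, s11}

Start with {s0}.
From s0 via λ: add s10.
From s10 via λ: add s8, s11.
From s8 via λ: add s2.
No new states can be added; the closed set is {s0, s2, s8, s10, s11}.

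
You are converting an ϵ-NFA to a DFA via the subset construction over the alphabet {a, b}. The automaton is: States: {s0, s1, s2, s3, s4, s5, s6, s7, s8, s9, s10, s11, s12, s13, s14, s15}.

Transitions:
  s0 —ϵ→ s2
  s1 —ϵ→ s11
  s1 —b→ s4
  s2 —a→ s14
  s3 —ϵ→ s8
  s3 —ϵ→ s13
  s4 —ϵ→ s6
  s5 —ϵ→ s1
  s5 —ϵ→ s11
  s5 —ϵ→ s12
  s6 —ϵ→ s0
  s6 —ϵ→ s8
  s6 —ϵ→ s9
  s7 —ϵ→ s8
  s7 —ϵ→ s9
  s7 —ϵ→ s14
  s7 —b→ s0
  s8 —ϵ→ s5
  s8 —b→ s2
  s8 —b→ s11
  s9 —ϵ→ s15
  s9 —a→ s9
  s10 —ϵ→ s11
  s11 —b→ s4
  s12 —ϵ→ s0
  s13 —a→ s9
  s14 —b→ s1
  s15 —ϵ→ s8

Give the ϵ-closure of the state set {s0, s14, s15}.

{s0, s1, s2, s5, s8, s11, s12, s14, s15}

Start with {s0, s14, s15}.
From s0 via ϵ: add s2.
From s15 via ϵ: add s8.
From s8 via ϵ: add s5.
From s5 via ϵ: add s1, s11, s12.
No new states can be added; the closed set is {s0, s1, s2, s5, s8, s11, s12, s14, s15}.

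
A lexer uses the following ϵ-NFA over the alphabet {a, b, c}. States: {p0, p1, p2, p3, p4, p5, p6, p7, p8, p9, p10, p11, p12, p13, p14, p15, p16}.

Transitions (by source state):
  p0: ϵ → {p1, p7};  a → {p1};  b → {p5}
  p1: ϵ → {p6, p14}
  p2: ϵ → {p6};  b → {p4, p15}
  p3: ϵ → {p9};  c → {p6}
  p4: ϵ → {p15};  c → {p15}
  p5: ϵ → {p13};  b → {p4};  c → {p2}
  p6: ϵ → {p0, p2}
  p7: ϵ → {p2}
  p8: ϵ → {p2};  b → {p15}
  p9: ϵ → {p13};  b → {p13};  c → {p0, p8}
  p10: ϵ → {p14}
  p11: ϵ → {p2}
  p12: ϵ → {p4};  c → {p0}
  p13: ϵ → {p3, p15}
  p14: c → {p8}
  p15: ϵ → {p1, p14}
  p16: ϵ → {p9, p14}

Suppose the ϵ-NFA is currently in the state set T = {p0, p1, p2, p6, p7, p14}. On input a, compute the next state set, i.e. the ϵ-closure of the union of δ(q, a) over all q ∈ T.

p0 on a → {p1}.
No a-transition from p1, p2, p6, p7, p14.
Union after reading a: {p1}.
Now take the ϵ-closure:
From p1 via ϵ: add p6, p14.
From p6 via ϵ: add p0, p2.
From p0 via ϵ: add p7.
No new states can be added; the closed set is {p0, p1, p2, p6, p7, p14}.

{p0, p1, p2, p6, p7, p14}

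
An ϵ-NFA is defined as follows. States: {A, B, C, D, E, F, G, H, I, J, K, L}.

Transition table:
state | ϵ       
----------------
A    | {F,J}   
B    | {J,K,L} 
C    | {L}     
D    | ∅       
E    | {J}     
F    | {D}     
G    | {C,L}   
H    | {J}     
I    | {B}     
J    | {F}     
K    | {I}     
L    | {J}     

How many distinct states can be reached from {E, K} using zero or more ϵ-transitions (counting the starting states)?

8

Start with {E, K}.
From E via ϵ: add J.
From K via ϵ: add I.
From I via ϵ: add B.
From J via ϵ: add F.
From B via ϵ: add L.
From F via ϵ: add D.
ϵ-closure = {B, D, E, F, I, J, K, L}, which has 8 states.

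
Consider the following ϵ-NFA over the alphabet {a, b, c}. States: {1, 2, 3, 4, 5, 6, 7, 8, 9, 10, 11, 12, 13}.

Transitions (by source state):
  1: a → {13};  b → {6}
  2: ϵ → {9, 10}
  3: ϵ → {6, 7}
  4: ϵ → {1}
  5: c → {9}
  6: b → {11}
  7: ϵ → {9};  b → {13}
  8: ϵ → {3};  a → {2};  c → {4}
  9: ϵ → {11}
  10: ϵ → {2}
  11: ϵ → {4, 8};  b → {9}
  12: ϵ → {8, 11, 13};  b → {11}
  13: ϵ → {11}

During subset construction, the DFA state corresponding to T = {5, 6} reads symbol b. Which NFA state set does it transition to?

{1, 3, 4, 6, 7, 8, 9, 11}

6 on b → {11}.
No b-transition from 5.
Union after reading b: {11}.
Now take the ϵ-closure:
From 11 via ϵ: add 4, 8.
From 4 via ϵ: add 1.
From 8 via ϵ: add 3.
From 3 via ϵ: add 6, 7.
From 7 via ϵ: add 9.
No new states can be added; the closed set is {1, 3, 4, 6, 7, 8, 9, 11}.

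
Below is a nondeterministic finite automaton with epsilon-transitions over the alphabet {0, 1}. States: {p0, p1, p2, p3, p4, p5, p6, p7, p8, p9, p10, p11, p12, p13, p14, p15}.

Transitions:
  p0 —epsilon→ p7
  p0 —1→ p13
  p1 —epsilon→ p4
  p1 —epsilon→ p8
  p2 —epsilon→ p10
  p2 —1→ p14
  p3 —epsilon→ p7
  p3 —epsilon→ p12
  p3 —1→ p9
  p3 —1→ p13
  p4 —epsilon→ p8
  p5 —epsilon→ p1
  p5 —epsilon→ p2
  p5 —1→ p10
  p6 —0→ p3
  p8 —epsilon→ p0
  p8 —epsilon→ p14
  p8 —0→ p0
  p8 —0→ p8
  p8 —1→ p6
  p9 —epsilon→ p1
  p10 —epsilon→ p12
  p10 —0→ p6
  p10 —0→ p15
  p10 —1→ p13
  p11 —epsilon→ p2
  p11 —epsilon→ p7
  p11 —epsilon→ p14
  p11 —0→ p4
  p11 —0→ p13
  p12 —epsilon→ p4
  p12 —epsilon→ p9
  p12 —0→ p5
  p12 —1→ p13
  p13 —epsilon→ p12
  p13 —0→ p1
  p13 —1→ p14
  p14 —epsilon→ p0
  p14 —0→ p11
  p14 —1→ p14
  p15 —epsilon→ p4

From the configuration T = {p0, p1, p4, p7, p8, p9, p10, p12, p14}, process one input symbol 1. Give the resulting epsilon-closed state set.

p0 on 1 → {p13}.
p8 on 1 → {p6}.
p10 on 1 → {p13}.
p12 on 1 → {p13}.
p14 on 1 → {p14}.
No 1-transition from p1, p4, p7, p9.
Union after reading 1: {p6, p13, p14}.
Now take the epsilon-closure:
From p13 via epsilon: add p12.
From p14 via epsilon: add p0.
From p0 via epsilon: add p7.
From p12 via epsilon: add p4, p9.
From p4 via epsilon: add p8.
From p9 via epsilon: add p1.
No new states can be added; the closed set is {p0, p1, p4, p6, p7, p8, p9, p12, p13, p14}.

{p0, p1, p4, p6, p7, p8, p9, p12, p13, p14}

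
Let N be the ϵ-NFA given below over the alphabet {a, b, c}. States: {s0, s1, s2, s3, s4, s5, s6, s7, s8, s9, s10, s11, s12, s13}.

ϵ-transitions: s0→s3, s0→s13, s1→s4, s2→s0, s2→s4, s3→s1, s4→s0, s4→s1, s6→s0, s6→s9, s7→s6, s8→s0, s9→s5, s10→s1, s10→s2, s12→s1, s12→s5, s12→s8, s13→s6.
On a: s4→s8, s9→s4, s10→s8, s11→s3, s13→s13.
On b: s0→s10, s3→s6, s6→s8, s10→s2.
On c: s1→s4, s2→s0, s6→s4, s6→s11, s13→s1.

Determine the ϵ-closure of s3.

{s0, s1, s3, s4, s5, s6, s9, s13}

Start with {s3}.
From s3 via ϵ: add s1.
From s1 via ϵ: add s4.
From s4 via ϵ: add s0.
From s0 via ϵ: add s13.
From s13 via ϵ: add s6.
From s6 via ϵ: add s9.
From s9 via ϵ: add s5.
No new states can be added; the closed set is {s0, s1, s3, s4, s5, s6, s9, s13}.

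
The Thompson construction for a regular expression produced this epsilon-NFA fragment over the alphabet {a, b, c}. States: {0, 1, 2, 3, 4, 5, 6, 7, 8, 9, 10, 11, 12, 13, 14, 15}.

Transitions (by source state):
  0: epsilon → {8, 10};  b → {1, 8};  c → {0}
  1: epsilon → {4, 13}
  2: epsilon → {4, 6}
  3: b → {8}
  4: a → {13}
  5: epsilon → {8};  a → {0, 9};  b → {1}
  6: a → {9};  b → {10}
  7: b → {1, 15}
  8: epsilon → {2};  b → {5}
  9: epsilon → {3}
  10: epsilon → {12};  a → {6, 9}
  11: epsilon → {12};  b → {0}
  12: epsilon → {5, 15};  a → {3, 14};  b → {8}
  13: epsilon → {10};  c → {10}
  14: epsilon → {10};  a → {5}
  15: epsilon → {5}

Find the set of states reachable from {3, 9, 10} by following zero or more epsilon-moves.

{2, 3, 4, 5, 6, 8, 9, 10, 12, 15}

Start with {3, 9, 10}.
From 10 via epsilon: add 12.
From 12 via epsilon: add 5, 15.
From 5 via epsilon: add 8.
From 8 via epsilon: add 2.
From 2 via epsilon: add 4, 6.
No new states can be added; the closed set is {2, 3, 4, 5, 6, 8, 9, 10, 12, 15}.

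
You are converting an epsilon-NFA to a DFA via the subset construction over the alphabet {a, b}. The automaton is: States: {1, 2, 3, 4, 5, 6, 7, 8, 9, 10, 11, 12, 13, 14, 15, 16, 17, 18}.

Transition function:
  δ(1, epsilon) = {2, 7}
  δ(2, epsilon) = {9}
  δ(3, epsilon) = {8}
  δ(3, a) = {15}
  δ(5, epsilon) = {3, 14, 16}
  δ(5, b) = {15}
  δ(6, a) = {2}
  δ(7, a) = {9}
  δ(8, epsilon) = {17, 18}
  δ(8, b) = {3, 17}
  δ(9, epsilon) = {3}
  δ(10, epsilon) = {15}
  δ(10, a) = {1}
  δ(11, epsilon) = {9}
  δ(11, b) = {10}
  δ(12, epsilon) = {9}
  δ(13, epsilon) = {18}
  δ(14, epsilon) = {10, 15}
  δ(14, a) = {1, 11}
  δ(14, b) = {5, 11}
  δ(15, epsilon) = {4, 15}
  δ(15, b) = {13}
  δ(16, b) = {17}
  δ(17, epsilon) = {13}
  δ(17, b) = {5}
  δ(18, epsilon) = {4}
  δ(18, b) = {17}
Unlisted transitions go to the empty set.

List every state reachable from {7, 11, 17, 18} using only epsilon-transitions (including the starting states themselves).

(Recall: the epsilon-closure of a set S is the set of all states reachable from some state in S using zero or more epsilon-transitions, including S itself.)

{3, 4, 7, 8, 9, 11, 13, 17, 18}

Start with {7, 11, 17, 18}.
From 11 via epsilon: add 9.
From 17 via epsilon: add 13.
From 18 via epsilon: add 4.
From 9 via epsilon: add 3.
From 3 via epsilon: add 8.
No new states can be added; the closed set is {3, 4, 7, 8, 9, 11, 13, 17, 18}.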